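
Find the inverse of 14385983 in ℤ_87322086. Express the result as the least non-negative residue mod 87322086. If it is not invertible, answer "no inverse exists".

Extended Euclidean algorithm:
87322086 = 6·14385983 + 1006188
14385983 = 14·1006188 + 299351
1006188 = 3·299351 + 108135
299351 = 2·108135 + 83081
108135 = 1·83081 + 25054
83081 = 3·25054 + 7919
25054 = 3·7919 + 1297
7919 = 6·1297 + 137
1297 = 9·137 + 64
137 = 2·64 + 9
64 = 7·9 + 1
9 = 9·1 + 0
gcd = 1, so the inverse exists. Back-substitute:
1 = 64 − 7·9
1 = −7·137 + 15·64
1 = 15·1297 − 142·137
1 = −142·7919 + 867·1297
1 = 867·25054 − 2743·7919
1 = −2743·83081 + 9096·25054
1 = 9096·108135 − 11839·83081
1 = −11839·299351 + 32774·108135
1 = 32774·1006188 − 110161·299351
1 = −110161·14385983 + 1575028·1006188
1 = 1575028·87322086 − 9560329·14385983
Hence 14385983⁻¹ ≡ -9560329 ≡ 77761757 (mod 87322086).

77761757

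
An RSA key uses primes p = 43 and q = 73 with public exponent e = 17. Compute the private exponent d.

φ(n) = (p−1)(q−1) = 42·72 = 3024.
Need d with 17·d ≡ 1 (mod 3024). Apply the extended Euclidean algorithm:
3024 = 177×17 + 15
17 = 1×15 + 2
15 = 7×2 + 1
2 = 2×1 + 0
Back-substitute:
1 = 15 − 7·2
1 = −7·17 + 8·15
1 = 8·3024 − 1423·17
So 17·(-1423) ≡ 1 (mod 3024), hence d ≡ -1423 ≡ 1601 (mod 3024).

1601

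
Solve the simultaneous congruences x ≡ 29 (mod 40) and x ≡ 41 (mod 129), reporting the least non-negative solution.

1589

Write x = 29 + 40·k. Then 40·k ≡ 41 − 29 ≡ 12 (mod 129).
Need 40⁻¹ mod 129. Extended Euclid on (129, 40):
129 = 3*40 + 9
40 = 4*9 + 4
9 = 2*4 + 1
4 = 4*1 + 0
Back-substitute:
1 = 9 − 2·4
1 = −2·40 + 9·9
1 = 9·129 − 29·40
40⁻¹ ≡ 100 (mod 129), so k ≡ 100·12 ≡ 39 (mod 129).
x = 29 + 40·39 = 1589.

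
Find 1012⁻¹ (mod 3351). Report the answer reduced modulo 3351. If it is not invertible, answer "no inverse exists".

2851

Run Euclid on (3351, 1012):
3351 = 3*1012 + 315
1012 = 3*315 + 67
315 = 4*67 + 47
67 = 1*47 + 20
47 = 2*20 + 7
20 = 2*7 + 6
7 = 1*6 + 1
6 = 6*1 + 0
The gcd is 1. Working backward:
1 = 7 − 6
1 = −20 + 3·7
1 = 3·47 − 7·20
1 = −7·67 + 10·47
1 = 10·315 − 47·67
1 = −47·1012 + 151·315
1 = 151·3351 − 500·1012
So 1012·(-500) ≡ 1 (mod 3351), and -500 ≡ 2851 (mod 3351).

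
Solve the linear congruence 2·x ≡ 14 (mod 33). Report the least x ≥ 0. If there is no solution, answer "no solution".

First find gcd(2, 33):
33 = 16·2 + 1
2 = 2·1 + 0
gcd = 1, so a unique solution mod 33 exists.
Back-substitute for the Bézout coefficients:
1 = 33 − 16·2
So 2·(-16) ≡ 1 (mod 33), giving 2⁻¹ ≡ 17.
x ≡ 2⁻¹·14 ≡ 17·14 ≡ 7 (mod 33).

7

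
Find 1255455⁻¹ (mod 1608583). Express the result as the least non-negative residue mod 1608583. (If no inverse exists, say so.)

64279

Apply the Euclidean algorithm to 1608583 and 1255455:
1608583 = 1*1255455 + 353128
1255455 = 3*353128 + 196071
353128 = 1*196071 + 157057
196071 = 1*157057 + 39014
157057 = 4*39014 + 1001
39014 = 38*1001 + 976
1001 = 1*976 + 25
976 = 39*25 + 1
25 = 25*1 + 0
Since gcd(1255455, 1608583) = 1, back-substitute to write 1 as a combination:
1 = 976 − 39·25
1 = −39·1001 + 40·976
1 = 40·39014 − 1559·1001
1 = −1559·157057 + 6276·39014
1 = 6276·196071 − 7835·157057
1 = −7835·353128 + 14111·196071
1 = 14111·1255455 − 50168·353128
1 = −50168·1608583 + 64279·1255455
So 1255455·64279 ≡ 1 (mod 1608583).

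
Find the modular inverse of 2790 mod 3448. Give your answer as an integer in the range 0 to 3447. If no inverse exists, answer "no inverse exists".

Euclidean algorithm on 3448, 2790:
3448 = 1·2790 + 658
2790 = 4·658 + 158
658 = 4·158 + 26
158 = 6·26 + 2
26 = 13·2 + 0
The gcd is 2, not 1, hence no inverse exists.

no inverse exists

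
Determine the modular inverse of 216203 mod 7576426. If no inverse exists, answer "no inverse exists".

no inverse exists

Compute gcd(216203, 7576426):
7576426 = 35*216203 + 9321
216203 = 23*9321 + 1820
9321 = 5*1820 + 221
1820 = 8*221 + 52
221 = 4*52 + 13
52 = 4*13 + 0
The gcd is 13, not 1, hence no inverse exists.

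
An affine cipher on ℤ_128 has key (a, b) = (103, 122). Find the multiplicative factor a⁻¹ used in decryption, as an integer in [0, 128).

87

gcd(128, 103) by repeated division:
128 = 1×103 + 25
103 = 4×25 + 3
25 = 8×3 + 1
3 = 3×1 + 0
Since gcd(103, 128) = 1, back-substitute to write 1 as a combination:
1 = 25 − 8·3
1 = −8·103 + 33·25
1 = 33·128 − 41·103
So 103·(-41) ≡ 1 (mod 128), and -41 ≡ 87 (mod 128).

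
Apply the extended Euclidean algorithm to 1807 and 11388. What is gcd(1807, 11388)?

Apply Euclid's algorithm to 11388 and 1807:
11388 = 6·1807 + 546
1807 = 3·546 + 169
546 = 3·169 + 39
169 = 4·39 + 13
39 = 3·13 + 0
gcd(1807, 11388) = 13.
Back-substituting:
13 = 169 − 4·39
13 = −4·546 + 13·169
13 = 13·1807 − 43·546
13 = −43·11388 + 271·1807
So 13 = (-43)·11388 + (271)·1807.

13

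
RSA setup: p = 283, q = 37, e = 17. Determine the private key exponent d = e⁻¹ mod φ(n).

φ(n) = (p−1)(q−1) = 282·36 = 10152.
Need d with 17·d ≡ 1 (mod 10152). Apply the extended Euclidean algorithm:
10152 = 597×17 + 3
17 = 5×3 + 2
3 = 1×2 + 1
2 = 2×1 + 0
Back-substitute:
1 = 3 − 2
1 = −17 + 6·3
1 = 6·10152 − 3583·17
So 17·(-3583) ≡ 1 (mod 10152), hence d ≡ -3583 ≡ 6569 (mod 10152).

6569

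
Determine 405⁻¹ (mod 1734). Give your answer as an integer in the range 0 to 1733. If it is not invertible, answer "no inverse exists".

no inverse exists

Compute gcd(405, 1734):
1734 = 4×405 + 114
405 = 3×114 + 63
114 = 1×63 + 51
63 = 1×51 + 12
51 = 4×12 + 3
12 = 4×3 + 0
The gcd is 3, not 1, hence no inverse exists.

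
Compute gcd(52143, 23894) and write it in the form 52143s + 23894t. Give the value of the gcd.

13

Apply Euclid's algorithm to 52143 and 23894:
52143 = 2*23894 + 4355
23894 = 5*4355 + 2119
4355 = 2*2119 + 117
2119 = 18*117 + 13
117 = 9*13 + 0
gcd(52143, 23894) = 13.
Back-substituting:
13 = 2119 − 18·117
13 = −18·4355 + 37·2119
13 = 37·23894 − 203·4355
13 = −203·52143 + 443·23894
So 13 = (-203)·52143 + (443)·23894.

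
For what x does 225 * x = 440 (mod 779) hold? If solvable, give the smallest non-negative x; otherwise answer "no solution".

227

First find gcd(225, 779):
779 = 3×225 + 104
225 = 2×104 + 17
104 = 6×17 + 2
17 = 8×2 + 1
2 = 2×1 + 0
gcd = 1, so a unique solution mod 779 exists.
Back-substitute for the Bézout coefficients:
1 = 17 − 8·2
1 = −8·104 + 49·17
1 = 49·225 − 106·104
1 = −106·779 + 367·225
So 225·(367) ≡ 1 (mod 779), giving 225⁻¹ ≡ 367.
x ≡ 225⁻¹·440 ≡ 367·440 ≡ 227 (mod 779).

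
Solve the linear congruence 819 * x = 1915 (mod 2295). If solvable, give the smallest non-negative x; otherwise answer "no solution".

no solution

gcd(819, 2295):
2295 = 2·819 + 657
819 = 1·657 + 162
657 = 4·162 + 9
162 = 18·9 + 0
gcd = 9, but 9 ∤ 1915, so the congruence has no solution.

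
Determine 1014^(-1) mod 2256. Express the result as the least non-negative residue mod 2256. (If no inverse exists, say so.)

no inverse exists

Compute gcd(1014, 2256):
2256 = 2·1014 + 228
1014 = 4·228 + 102
228 = 2·102 + 24
102 = 4·24 + 6
24 = 4·6 + 0
The gcd is 6, not 1, hence no inverse exists.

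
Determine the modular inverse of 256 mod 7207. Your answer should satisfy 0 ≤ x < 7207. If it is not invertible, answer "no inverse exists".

Extended Euclidean algorithm:
7207 = 28*256 + 39
256 = 6*39 + 22
39 = 1*22 + 17
22 = 1*17 + 5
17 = 3*5 + 2
5 = 2*2 + 1
2 = 2*1 + 0
gcd = 1, so the inverse exists. Back-substitute:
1 = 5 − 2·2
1 = −2·17 + 7·5
1 = 7·22 − 9·17
1 = −9·39 + 16·22
1 = 16·256 − 105·39
1 = −105·7207 + 2956·256
So 256·2956 ≡ 1 (mod 7207).

2956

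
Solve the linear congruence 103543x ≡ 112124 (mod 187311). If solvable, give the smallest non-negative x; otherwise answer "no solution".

First find gcd(103543, 187311):
187311 = 1×103543 + 83768
103543 = 1×83768 + 19775
83768 = 4×19775 + 4668
19775 = 4×4668 + 1103
4668 = 4×1103 + 256
1103 = 4×256 + 79
256 = 3×79 + 19
79 = 4×19 + 3
19 = 6×3 + 1
3 = 3×1 + 0
gcd = 1, so a unique solution mod 187311 exists.
Back-substitute for the Bézout coefficients:
1 = 19 − 6·3
1 = −6·79 + 25·19
1 = 25·256 − 81·79
1 = −81·1103 + 349·256
1 = 349·4668 − 1477·1103
1 = −1477·19775 + 6257·4668
1 = 6257·83768 − 26505·19775
1 = −26505·103543 + 32762·83768
1 = 32762·187311 − 59267·103543
So 103543·(-59267) ≡ 1 (mod 187311), giving 103543⁻¹ ≡ 128044.
x ≡ 103543⁻¹·112124 ≡ 128044·112124 ≡ 166550 (mod 187311).

166550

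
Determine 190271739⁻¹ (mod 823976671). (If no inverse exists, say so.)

Compute gcd(190271739, 823976671):
823976671 = 4×190271739 + 62889715
190271739 = 3×62889715 + 1602594
62889715 = 39×1602594 + 388549
1602594 = 4×388549 + 48398
388549 = 8×48398 + 1365
48398 = 35×1365 + 623
1365 = 2×623 + 119
623 = 5×119 + 28
119 = 4×28 + 7
28 = 4×7 + 0
The gcd is 7, not 1, hence no inverse exists.

no inverse exists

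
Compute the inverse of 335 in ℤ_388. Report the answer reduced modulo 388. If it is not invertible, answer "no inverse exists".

Run Euclid on (388, 335):
388 = 1*335 + 53
335 = 6*53 + 17
53 = 3*17 + 2
17 = 8*2 + 1
2 = 2*1 + 0
Since gcd(335, 388) = 1, back-substitute to write 1 as a combination:
1 = 17 − 8·2
1 = −8·53 + 25·17
1 = 25·335 − 158·53
1 = −158·388 + 183·335
So 335·183 ≡ 1 (mod 388).

183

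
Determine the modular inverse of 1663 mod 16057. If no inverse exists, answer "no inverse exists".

Extended Euclidean algorithm:
16057 = 9*1663 + 1090
1663 = 1*1090 + 573
1090 = 1*573 + 517
573 = 1*517 + 56
517 = 9*56 + 13
56 = 4*13 + 4
13 = 3*4 + 1
4 = 4*1 + 0
The gcd is 1. Working backward:
1 = 13 − 3·4
1 = −3·56 + 13·13
1 = 13·517 − 120·56
1 = −120·573 + 133·517
1 = 133·1090 − 253·573
1 = −253·1663 + 386·1090
1 = 386·16057 − 3727·1663
So 1663·(-3727) ≡ 1 (mod 16057), and -3727 ≡ 12330 (mod 16057).

12330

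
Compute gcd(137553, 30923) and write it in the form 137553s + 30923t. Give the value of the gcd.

Euclidean algorithm:
137553 = 4*30923 + 13861
30923 = 2*13861 + 3201
13861 = 4*3201 + 1057
3201 = 3*1057 + 30
1057 = 35*30 + 7
30 = 4*7 + 2
7 = 3*2 + 1
2 = 2*1 + 0
gcd(137553, 30923) = 1.
Back-substituting:
1 = 7 − 3·2
1 = −3·30 + 13·7
1 = 13·1057 − 458·30
1 = −458·3201 + 1387·1057
1 = 1387·13861 − 6006·3201
1 = −6006·30923 + 13399·13861
1 = 13399·137553 − 59602·30923
So 1 = (13399)·137553 + (-59602)·30923.

1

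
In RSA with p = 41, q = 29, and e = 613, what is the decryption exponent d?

φ(n) = (p−1)(q−1) = 40·28 = 1120.
Need d with 613·d ≡ 1 (mod 1120). Apply the extended Euclidean algorithm:
1120 = 1·613 + 507
613 = 1·507 + 106
507 = 4·106 + 83
106 = 1·83 + 23
83 = 3·23 + 14
23 = 1·14 + 9
14 = 1·9 + 5
9 = 1·5 + 4
5 = 1·4 + 1
4 = 4·1 + 0
Back-substitute:
1 = 5 − 4
1 = −9 + 2·5
1 = 2·14 − 3·9
1 = −3·23 + 5·14
1 = 5·83 − 18·23
1 = −18·106 + 23·83
1 = 23·507 − 110·106
1 = −110·613 + 133·507
1 = 133·1120 − 243·613
So 613·(-243) ≡ 1 (mod 1120), hence d ≡ -243 ≡ 877 (mod 1120).

877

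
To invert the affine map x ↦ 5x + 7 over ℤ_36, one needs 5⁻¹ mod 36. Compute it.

29

gcd(36, 5) by repeated division:
36 = 7·5 + 1
5 = 5·1 + 0
gcd = 1, so the inverse exists. Back-substitute:
1 = 36 − 7·5
So 5·(-7) ≡ 1 (mod 36), and -7 ≡ 29 (mod 36).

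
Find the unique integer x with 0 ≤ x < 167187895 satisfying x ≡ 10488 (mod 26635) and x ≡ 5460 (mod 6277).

10105153

Write x = 10488 + 26635·k. Then 26635·k ≡ 5460 − 10488 ≡ 1249 (mod 6277).
Need 26635⁻¹ mod 6277. Extended Euclid on (6277, 1527):
6277 = 4×1527 + 169
1527 = 9×169 + 6
169 = 28×6 + 1
6 = 6×1 + 0
Back-substitute:
1 = 169 − 28·6
1 = −28·1527 + 253·169
1 = 253·6277 − 1040·1527
26635⁻¹ ≡ 5237 (mod 6277), so k ≡ 5237·1249 ≡ 379 (mod 6277).
x = 10488 + 26635·379 = 10105153.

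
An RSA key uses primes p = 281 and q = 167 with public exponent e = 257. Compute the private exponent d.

23873

φ(n) = (p−1)(q−1) = 280·166 = 46480.
Need d with 257·d ≡ 1 (mod 46480). Apply the extended Euclidean algorithm:
46480 = 180·257 + 220
257 = 1·220 + 37
220 = 5·37 + 35
37 = 1·35 + 2
35 = 17·2 + 1
2 = 2·1 + 0
Back-substitute:
1 = 35 − 17·2
1 = −17·37 + 18·35
1 = 18·220 − 107·37
1 = −107·257 + 125·220
1 = 125·46480 − 22607·257
So 257·(-22607) ≡ 1 (mod 46480), hence d ≡ -22607 ≡ 23873 (mod 46480).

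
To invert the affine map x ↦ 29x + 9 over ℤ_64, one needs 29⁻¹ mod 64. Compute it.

53

Extended Euclidean algorithm:
64 = 2·29 + 6
29 = 4·6 + 5
6 = 1·5 + 1
5 = 5·1 + 0
gcd = 1, so the inverse exists. Back-substitute:
1 = 6 − 5
1 = −29 + 5·6
1 = 5·64 − 11·29
So 29·(-11) ≡ 1 (mod 64), and -11 ≡ 53 (mod 64).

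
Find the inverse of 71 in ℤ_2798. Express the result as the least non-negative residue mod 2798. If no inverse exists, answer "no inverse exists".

gcd(2798, 71) by repeated division:
2798 = 39*71 + 29
71 = 2*29 + 13
29 = 2*13 + 3
13 = 4*3 + 1
3 = 3*1 + 0
gcd = 1, so the inverse exists. Back-substitute:
1 = 13 − 4·3
1 = −4·29 + 9·13
1 = 9·71 − 22·29
1 = −22·2798 + 867·71
So 71·867 ≡ 1 (mod 2798).

867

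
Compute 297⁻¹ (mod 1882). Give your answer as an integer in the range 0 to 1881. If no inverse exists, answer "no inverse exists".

621

Run Euclid on (1882, 297):
1882 = 6*297 + 100
297 = 2*100 + 97
100 = 1*97 + 3
97 = 32*3 + 1
3 = 3*1 + 0
The gcd is 1. Working backward:
1 = 97 − 32·3
1 = −32·100 + 33·97
1 = 33·297 − 98·100
1 = −98·1882 + 621·297
So 297·621 ≡ 1 (mod 1882).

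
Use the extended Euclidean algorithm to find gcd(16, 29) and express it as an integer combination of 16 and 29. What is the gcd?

1

Apply Euclid's algorithm to 29 and 16:
29 = 1·16 + 13
16 = 1·13 + 3
13 = 4·3 + 1
3 = 3·1 + 0
gcd(16, 29) = 1.
Back-substituting:
1 = 13 − 4·3
1 = −4·16 + 5·13
1 = 5·29 − 9·16
So 1 = (5)·29 + (-9)·16.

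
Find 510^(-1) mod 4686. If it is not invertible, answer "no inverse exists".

Euclidean algorithm on 4686, 510:
4686 = 9*510 + 96
510 = 5*96 + 30
96 = 3*30 + 6
30 = 5*6 + 0
Since gcd = 6 > 1, 510 is not a unit mod 4686.

no inverse exists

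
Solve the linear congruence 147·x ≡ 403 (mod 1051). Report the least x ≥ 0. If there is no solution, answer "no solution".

875

First find gcd(147, 1051):
1051 = 7×147 + 22
147 = 6×22 + 15
22 = 1×15 + 7
15 = 2×7 + 1
7 = 7×1 + 0
gcd = 1, so a unique solution mod 1051 exists.
Back-substitute for the Bézout coefficients:
1 = 15 − 2·7
1 = −2·22 + 3·15
1 = 3·147 − 20·22
1 = −20·1051 + 143·147
So 147·(143) ≡ 1 (mod 1051), giving 147⁻¹ ≡ 143.
x ≡ 147⁻¹·403 ≡ 143·403 ≡ 875 (mod 1051).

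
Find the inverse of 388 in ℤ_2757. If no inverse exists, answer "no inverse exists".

Apply the Euclidean algorithm to 2757 and 388:
2757 = 7×388 + 41
388 = 9×41 + 19
41 = 2×19 + 3
19 = 6×3 + 1
3 = 3×1 + 0
Since gcd(388, 2757) = 1, back-substitute to write 1 as a combination:
1 = 19 − 6·3
1 = −6·41 + 13·19
1 = 13·388 − 123·41
1 = −123·2757 + 874·388
So 388·874 ≡ 1 (mod 2757).

874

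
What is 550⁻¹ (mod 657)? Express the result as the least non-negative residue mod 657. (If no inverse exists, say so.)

307

Extended Euclidean algorithm:
657 = 1*550 + 107
550 = 5*107 + 15
107 = 7*15 + 2
15 = 7*2 + 1
2 = 2*1 + 0
The gcd is 1. Working backward:
1 = 15 − 7·2
1 = −7·107 + 50·15
1 = 50·550 − 257·107
1 = −257·657 + 307·550
So 550·307 ≡ 1 (mod 657).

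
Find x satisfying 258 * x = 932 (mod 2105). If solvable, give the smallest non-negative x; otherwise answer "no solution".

First find gcd(258, 2105):
2105 = 8×258 + 41
258 = 6×41 + 12
41 = 3×12 + 5
12 = 2×5 + 2
5 = 2×2 + 1
2 = 2×1 + 0
gcd = 1, so a unique solution mod 2105 exists.
Back-substitute for the Bézout coefficients:
1 = 5 − 2·2
1 = −2·12 + 5·5
1 = 5·41 − 17·12
1 = −17·258 + 107·41
1 = 107·2105 − 873·258
So 258·(-873) ≡ 1 (mod 2105), giving 258⁻¹ ≡ 1232.
x ≡ 258⁻¹·932 ≡ 1232·932 ≡ 999 (mod 2105).

999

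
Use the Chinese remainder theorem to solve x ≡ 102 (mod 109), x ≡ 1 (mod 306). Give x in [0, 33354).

Write x = 102 + 109·k. Then 109·k ≡ 1 − 102 ≡ 205 (mod 306).
Need 109⁻¹ mod 306. Extended Euclid on (306, 109):
306 = 2*109 + 88
109 = 1*88 + 21
88 = 4*21 + 4
21 = 5*4 + 1
4 = 4*1 + 0
Back-substitute:
1 = 21 − 5·4
1 = −5·88 + 21·21
1 = 21·109 − 26·88
1 = −26·306 + 73·109
109⁻¹ ≡ 73 (mod 306), so k ≡ 73·205 ≡ 277 (mod 306).
x = 102 + 109·277 = 30295.

30295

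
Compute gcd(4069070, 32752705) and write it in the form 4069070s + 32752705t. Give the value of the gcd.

5

Euclidean algorithm:
32752705 = 8·4069070 + 200145
4069070 = 20·200145 + 66170
200145 = 3·66170 + 1635
66170 = 40·1635 + 770
1635 = 2·770 + 95
770 = 8·95 + 10
95 = 9·10 + 5
10 = 2·5 + 0
gcd(4069070, 32752705) = 5.
Express as a combination:
5 = 95 − 9·10
5 = −9·770 + 73·95
5 = 73·1635 − 155·770
5 = −155·66170 + 6273·1635
5 = 6273·200145 − 18974·66170
5 = −18974·4069070 + 385753·200145
5 = 385753·32752705 − 3104998·4069070
So 5 = (385753)·32752705 + (-3104998)·4069070.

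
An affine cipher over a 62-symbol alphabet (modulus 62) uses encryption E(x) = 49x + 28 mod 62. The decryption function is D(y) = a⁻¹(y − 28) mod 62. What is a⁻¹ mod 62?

19

Run Euclid on (62, 49):
62 = 1×49 + 13
49 = 3×13 + 10
13 = 1×10 + 3
10 = 3×3 + 1
3 = 3×1 + 0
gcd = 1, so the inverse exists. Back-substitute:
1 = 10 − 3·3
1 = −3·13 + 4·10
1 = 4·49 − 15·13
1 = −15·62 + 19·49
So 49·19 ≡ 1 (mod 62).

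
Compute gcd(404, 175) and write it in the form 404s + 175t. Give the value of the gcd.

1

Apply Euclid's algorithm to 404 and 175:
404 = 2·175 + 54
175 = 3·54 + 13
54 = 4·13 + 2
13 = 6·2 + 1
2 = 2·1 + 0
gcd(404, 175) = 1.
Back-substituting:
1 = 13 − 6·2
1 = −6·54 + 25·13
1 = 25·175 − 81·54
1 = −81·404 + 187·175
So 1 = (-81)·404 + (187)·175.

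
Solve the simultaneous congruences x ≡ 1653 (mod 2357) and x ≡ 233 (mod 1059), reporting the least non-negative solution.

Write x = 1653 + 2357·k. Then 2357·k ≡ 233 − 1653 ≡ 698 (mod 1059).
Need 2357⁻¹ mod 1059. Extended Euclid on (1059, 239):
1059 = 4·239 + 103
239 = 2·103 + 33
103 = 3·33 + 4
33 = 8·4 + 1
4 = 4·1 + 0
Back-substitute:
1 = 33 − 8·4
1 = −8·103 + 25·33
1 = 25·239 − 58·103
1 = −58·1059 + 257·239
2357⁻¹ ≡ 257 (mod 1059), so k ≡ 257·698 ≡ 415 (mod 1059).
x = 1653 + 2357·415 = 979808.

979808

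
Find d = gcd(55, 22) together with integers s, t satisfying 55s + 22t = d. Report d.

Repeated division:
55 = 2·22 + 11
22 = 2·11 + 0
gcd(55, 22) = 11.
Express as a combination:
11 = 55 − 2·22
So 11 = (1)·55 + (-2)·22.

11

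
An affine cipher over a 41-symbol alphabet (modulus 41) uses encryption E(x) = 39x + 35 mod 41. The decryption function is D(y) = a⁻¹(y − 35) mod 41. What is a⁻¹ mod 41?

20

Run Euclid on (41, 39):
41 = 1·39 + 2
39 = 19·2 + 1
2 = 2·1 + 0
gcd = 1, so the inverse exists. Back-substitute:
1 = 39 − 19·2
1 = −19·41 + 20·39
So 39·20 ≡ 1 (mod 41).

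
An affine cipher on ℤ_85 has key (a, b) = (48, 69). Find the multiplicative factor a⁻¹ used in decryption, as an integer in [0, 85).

Apply the Euclidean algorithm to 85 and 48:
85 = 1·48 + 37
48 = 1·37 + 11
37 = 3·11 + 4
11 = 2·4 + 3
4 = 1·3 + 1
3 = 3·1 + 0
The gcd is 1. Working backward:
1 = 4 − 3
1 = −11 + 3·4
1 = 3·37 − 10·11
1 = −10·48 + 13·37
1 = 13·85 − 23·48
Hence 48⁻¹ ≡ -23 ≡ 62 (mod 85).

62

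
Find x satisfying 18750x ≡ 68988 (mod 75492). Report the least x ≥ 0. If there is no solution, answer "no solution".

12328

First find gcd(18750, 75492):
75492 = 4×18750 + 492
18750 = 38×492 + 54
492 = 9×54 + 6
54 = 9×6 + 0
gcd = 6 and 6 | 68988, so solutions exist. Divide through by 6: 3125x ≡ 11498 (mod 12582).
Now find 3125⁻¹ mod 12582:
12582 = 4·3125 + 82
3125 = 38·82 + 9
82 = 9·9 + 1
9 = 9·1 + 0
Back-substitute:
1 = 82 − 9·9
1 = −9·3125 + 343·82
1 = 343·12582 − 1381·3125
So 3125·(-1381) ≡ 1 (mod 12582), i.e. 3125⁻¹ ≡ 11201.
Then x ≡ 11201·11498 ≡ 12328 (mod 12582); the smallest non-negative solution is x = 12328.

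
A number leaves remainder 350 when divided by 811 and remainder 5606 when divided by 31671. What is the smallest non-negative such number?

Write x = 350 + 811·k. Then 811·k ≡ 5606 − 350 ≡ 5256 (mod 31671).
Need 811⁻¹ mod 31671. Extended Euclid on (31671, 811):
31671 = 39×811 + 42
811 = 19×42 + 13
42 = 3×13 + 3
13 = 4×3 + 1
3 = 3×1 + 0
Back-substitute:
1 = 13 − 4·3
1 = −4·42 + 13·13
1 = 13·811 − 251·42
1 = −251·31671 + 9802·811
811⁻¹ ≡ 9802 (mod 31671), so k ≡ 9802·5256 ≡ 22266 (mod 31671).
x = 350 + 811·22266 = 18058076.

18058076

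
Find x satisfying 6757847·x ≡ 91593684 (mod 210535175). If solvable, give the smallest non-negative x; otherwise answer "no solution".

First find gcd(6757847, 210535175):
210535175 = 31×6757847 + 1041918
6757847 = 6×1041918 + 506339
1041918 = 2×506339 + 29240
506339 = 17×29240 + 9259
29240 = 3×9259 + 1463
9259 = 6×1463 + 481
1463 = 3×481 + 20
481 = 24×20 + 1
20 = 20×1 + 0
gcd = 1, so a unique solution mod 210535175 exists.
Back-substitute for the Bézout coefficients:
1 = 481 − 24·20
1 = −24·1463 + 73·481
1 = 73·9259 − 462·1463
1 = −462·29240 + 1459·9259
1 = 1459·506339 − 25265·29240
1 = −25265·1041918 + 51989·506339
1 = 51989·6757847 − 337199·1041918
1 = −337199·210535175 + 10505158·6757847
So 6757847·(10505158) ≡ 1 (mod 210535175), giving 6757847⁻¹ ≡ 10505158.
x ≡ 6757847⁻¹·91593684 ≡ 10505158·91593684 ≡ 159412022 (mod 210535175).

159412022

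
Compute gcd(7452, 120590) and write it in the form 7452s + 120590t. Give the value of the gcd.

2

Apply Euclid's algorithm to 120590 and 7452:
120590 = 16×7452 + 1358
7452 = 5×1358 + 662
1358 = 2×662 + 34
662 = 19×34 + 16
34 = 2×16 + 2
16 = 8×2 + 0
gcd(7452, 120590) = 2.
Express as a combination:
2 = 34 − 2·16
2 = −2·662 + 39·34
2 = 39·1358 − 80·662
2 = −80·7452 + 439·1358
2 = 439·120590 − 7104·7452
So 2 = (439)·120590 + (-7104)·7452.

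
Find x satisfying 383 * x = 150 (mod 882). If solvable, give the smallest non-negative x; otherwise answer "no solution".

408

First find gcd(383, 882):
882 = 2·383 + 116
383 = 3·116 + 35
116 = 3·35 + 11
35 = 3·11 + 2
11 = 5·2 + 1
2 = 2·1 + 0
gcd = 1, so a unique solution mod 882 exists.
Back-substitute for the Bézout coefficients:
1 = 11 − 5·2
1 = −5·35 + 16·11
1 = 16·116 − 53·35
1 = −53·383 + 175·116
1 = 175·882 − 403·383
So 383·(-403) ≡ 1 (mod 882), giving 383⁻¹ ≡ 479.
x ≡ 383⁻¹·150 ≡ 479·150 ≡ 408 (mod 882).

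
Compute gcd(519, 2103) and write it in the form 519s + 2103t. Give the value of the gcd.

3

Repeated division:
2103 = 4·519 + 27
519 = 19·27 + 6
27 = 4·6 + 3
6 = 2·3 + 0
gcd(519, 2103) = 3.
Express as a combination:
3 = 27 − 4·6
3 = −4·519 + 77·27
3 = 77·2103 − 312·519
So 3 = (77)·2103 + (-312)·519.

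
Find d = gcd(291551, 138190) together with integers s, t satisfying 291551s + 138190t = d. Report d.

13

Apply Euclid's algorithm to 291551 and 138190:
291551 = 2×138190 + 15171
138190 = 9×15171 + 1651
15171 = 9×1651 + 312
1651 = 5×312 + 91
312 = 3×91 + 39
91 = 2×39 + 13
39 = 3×13 + 0
gcd(291551, 138190) = 13.
Express as a combination:
13 = 91 − 2·39
13 = −2·312 + 7·91
13 = 7·1651 − 37·312
13 = −37·15171 + 340·1651
13 = 340·138190 − 3097·15171
13 = −3097·291551 + 6534·138190
So 13 = (-3097)·291551 + (6534)·138190.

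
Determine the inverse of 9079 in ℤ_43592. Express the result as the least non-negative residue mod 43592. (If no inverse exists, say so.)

23839

Extended Euclidean algorithm:
43592 = 4·9079 + 7276
9079 = 1·7276 + 1803
7276 = 4·1803 + 64
1803 = 28·64 + 11
64 = 5·11 + 9
11 = 1·9 + 2
9 = 4·2 + 1
2 = 2·1 + 0
The gcd is 1. Working backward:
1 = 9 − 4·2
1 = −4·11 + 5·9
1 = 5·64 − 29·11
1 = −29·1803 + 817·64
1 = 817·7276 − 3297·1803
1 = −3297·9079 + 4114·7276
1 = 4114·43592 − 19753·9079
Thus 9079·(-19753) ≡ 1 (mod 43592); reducing, -19753 mod 43592 = 23839.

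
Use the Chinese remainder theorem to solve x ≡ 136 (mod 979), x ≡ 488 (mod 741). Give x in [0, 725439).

Write x = 136 + 979·k. Then 979·k ≡ 488 − 136 ≡ 352 (mod 741).
Need 979⁻¹ mod 741. Extended Euclid on (741, 238):
741 = 3*238 + 27
238 = 8*27 + 22
27 = 1*22 + 5
22 = 4*5 + 2
5 = 2*2 + 1
2 = 2*1 + 0
Back-substitute:
1 = 5 − 2·2
1 = −2·22 + 9·5
1 = 9·27 − 11·22
1 = −11·238 + 97·27
1 = 97·741 − 302·238
979⁻¹ ≡ 439 (mod 741), so k ≡ 439·352 ≡ 400 (mod 741).
x = 136 + 979·400 = 391736.

391736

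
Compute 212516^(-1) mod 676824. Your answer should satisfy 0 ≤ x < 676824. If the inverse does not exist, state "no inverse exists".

no inverse exists

Euclidean algorithm on 676824, 212516:
676824 = 3×212516 + 39276
212516 = 5×39276 + 16136
39276 = 2×16136 + 7004
16136 = 2×7004 + 2128
7004 = 3×2128 + 620
2128 = 3×620 + 268
620 = 2×268 + 84
268 = 3×84 + 16
84 = 5×16 + 4
16 = 4×4 + 0
gcd(212516, 676824) = 4 ≠ 1, so 212516 has no multiplicative inverse modulo 676824.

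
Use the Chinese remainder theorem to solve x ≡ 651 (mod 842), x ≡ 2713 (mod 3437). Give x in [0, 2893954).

1116301

Write x = 651 + 842·k. Then 842·k ≡ 2713 − 651 ≡ 2062 (mod 3437).
Need 842⁻¹ mod 3437. Extended Euclid on (3437, 842):
3437 = 4·842 + 69
842 = 12·69 + 14
69 = 4·14 + 13
14 = 1·13 + 1
13 = 13·1 + 0
Back-substitute:
1 = 14 − 13
1 = −69 + 5·14
1 = 5·842 − 61·69
1 = −61·3437 + 249·842
842⁻¹ ≡ 249 (mod 3437), so k ≡ 249·2062 ≡ 1325 (mod 3437).
x = 651 + 842·1325 = 1116301.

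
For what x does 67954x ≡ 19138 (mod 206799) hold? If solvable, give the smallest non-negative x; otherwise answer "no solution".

57718

First find gcd(67954, 206799):
206799 = 3×67954 + 2937
67954 = 23×2937 + 403
2937 = 7×403 + 116
403 = 3×116 + 55
116 = 2×55 + 6
55 = 9×6 + 1
6 = 6×1 + 0
gcd = 1, so a unique solution mod 206799 exists.
Back-substitute for the Bézout coefficients:
1 = 55 − 9·6
1 = −9·116 + 19·55
1 = 19·403 − 66·116
1 = −66·2937 + 481·403
1 = 481·67954 − 11129·2937
1 = −11129·206799 + 33868·67954
So 67954·(33868) ≡ 1 (mod 206799), giving 67954⁻¹ ≡ 33868.
x ≡ 67954⁻¹·19138 ≡ 33868·19138 ≡ 57718 (mod 206799).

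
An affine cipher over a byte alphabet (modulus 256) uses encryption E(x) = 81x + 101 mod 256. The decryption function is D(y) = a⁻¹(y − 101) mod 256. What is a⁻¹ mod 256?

177

gcd(256, 81) by repeated division:
256 = 3*81 + 13
81 = 6*13 + 3
13 = 4*3 + 1
3 = 3*1 + 0
gcd = 1, so the inverse exists. Back-substitute:
1 = 13 − 4·3
1 = −4·81 + 25·13
1 = 25·256 − 79·81
Hence 81⁻¹ ≡ -79 ≡ 177 (mod 256).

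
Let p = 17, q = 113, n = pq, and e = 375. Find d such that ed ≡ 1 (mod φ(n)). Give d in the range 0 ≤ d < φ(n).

583

φ(n) = (p−1)(q−1) = 16·112 = 1792.
Need d with 375·d ≡ 1 (mod 1792). Apply the extended Euclidean algorithm:
1792 = 4·375 + 292
375 = 1·292 + 83
292 = 3·83 + 43
83 = 1·43 + 40
43 = 1·40 + 3
40 = 13·3 + 1
3 = 3·1 + 0
Back-substitute:
1 = 40 − 13·3
1 = −13·43 + 14·40
1 = 14·83 − 27·43
1 = −27·292 + 95·83
1 = 95·375 − 122·292
1 = −122·1792 + 583·375
So 375·583 ≡ 1 (mod 1792), hence d = 583.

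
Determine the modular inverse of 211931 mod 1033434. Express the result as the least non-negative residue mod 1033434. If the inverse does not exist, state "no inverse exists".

889145

Run Euclid on (1033434, 211931):
1033434 = 4*211931 + 185710
211931 = 1*185710 + 26221
185710 = 7*26221 + 2163
26221 = 12*2163 + 265
2163 = 8*265 + 43
265 = 6*43 + 7
43 = 6*7 + 1
7 = 7*1 + 0
gcd = 1, so the inverse exists. Back-substitute:
1 = 43 − 6·7
1 = −6·265 + 37·43
1 = 37·2163 − 302·265
1 = −302·26221 + 3661·2163
1 = 3661·185710 − 25929·26221
1 = −25929·211931 + 29590·185710
1 = 29590·1033434 − 144289·211931
Thus 211931·(-144289) ≡ 1 (mod 1033434); reducing, -144289 mod 1033434 = 889145.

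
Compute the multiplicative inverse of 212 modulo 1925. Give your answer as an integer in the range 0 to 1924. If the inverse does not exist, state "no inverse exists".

Extended Euclidean algorithm:
1925 = 9×212 + 17
212 = 12×17 + 8
17 = 2×8 + 1
8 = 8×1 + 0
The gcd is 1. Working backward:
1 = 17 − 2·8
1 = −2·212 + 25·17
1 = 25·1925 − 227·212
So 212·(-227) ≡ 1 (mod 1925), and -227 ≡ 1698 (mod 1925).

1698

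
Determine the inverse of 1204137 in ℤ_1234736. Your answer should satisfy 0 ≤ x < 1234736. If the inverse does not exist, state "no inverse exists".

Apply the Euclidean algorithm to 1234736 and 1204137:
1234736 = 1*1204137 + 30599
1204137 = 39*30599 + 10776
30599 = 2*10776 + 9047
10776 = 1*9047 + 1729
9047 = 5*1729 + 402
1729 = 4*402 + 121
402 = 3*121 + 39
121 = 3*39 + 4
39 = 9*4 + 3
4 = 1*3 + 1
3 = 3*1 + 0
Since gcd(1204137, 1234736) = 1, back-substitute to write 1 as a combination:
1 = 4 − 3
1 = −39 + 10·4
1 = 10·121 − 31·39
1 = −31·402 + 103·121
1 = 103·1729 − 443·402
1 = −443·9047 + 2318·1729
1 = 2318·10776 − 2761·9047
1 = −2761·30599 + 7840·10776
1 = 7840·1204137 − 308521·30599
1 = −308521·1234736 + 316361·1204137
So 1204137·316361 ≡ 1 (mod 1234736).

316361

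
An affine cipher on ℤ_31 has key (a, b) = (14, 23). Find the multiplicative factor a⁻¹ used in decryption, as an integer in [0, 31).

20

Apply the Euclidean algorithm to 31 and 14:
31 = 2·14 + 3
14 = 4·3 + 2
3 = 1·2 + 1
2 = 2·1 + 0
gcd = 1, so the inverse exists. Back-substitute:
1 = 3 − 2
1 = −14 + 5·3
1 = 5·31 − 11·14
Hence 14⁻¹ ≡ -11 ≡ 20 (mod 31).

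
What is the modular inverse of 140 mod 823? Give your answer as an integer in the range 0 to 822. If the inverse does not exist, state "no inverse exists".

gcd(823, 140) by repeated division:
823 = 5·140 + 123
140 = 1·123 + 17
123 = 7·17 + 4
17 = 4·4 + 1
4 = 4·1 + 0
The gcd is 1. Working backward:
1 = 17 − 4·4
1 = −4·123 + 29·17
1 = 29·140 − 33·123
1 = −33·823 + 194·140
So 140·194 ≡ 1 (mod 823).

194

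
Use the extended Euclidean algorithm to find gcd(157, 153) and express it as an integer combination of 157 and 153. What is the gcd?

1

Repeated division:
157 = 1·153 + 4
153 = 38·4 + 1
4 = 4·1 + 0
gcd(157, 153) = 1.
Express as a combination:
1 = 153 − 38·4
1 = −38·157 + 39·153
So 1 = (-38)·157 + (39)·153.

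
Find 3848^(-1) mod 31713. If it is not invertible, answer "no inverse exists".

Extended Euclidean algorithm:
31713 = 8×3848 + 929
3848 = 4×929 + 132
929 = 7×132 + 5
132 = 26×5 + 2
5 = 2×2 + 1
2 = 2×1 + 0
Since gcd(3848, 31713) = 1, back-substitute to write 1 as a combination:
1 = 5 − 2·2
1 = −2·132 + 53·5
1 = 53·929 − 373·132
1 = −373·3848 + 1545·929
1 = 1545·31713 − 12733·3848
Thus 3848·(-12733) ≡ 1 (mod 31713); reducing, -12733 mod 31713 = 18980.

18980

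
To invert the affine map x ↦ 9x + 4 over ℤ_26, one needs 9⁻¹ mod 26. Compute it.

3

Apply the Euclidean algorithm to 26 and 9:
26 = 2*9 + 8
9 = 1*8 + 1
8 = 8*1 + 0
gcd = 1, so the inverse exists. Back-substitute:
1 = 9 − 8
1 = −26 + 3·9
So 9·3 ≡ 1 (mod 26).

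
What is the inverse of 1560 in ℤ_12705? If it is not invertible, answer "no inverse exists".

no inverse exists

Euclidean algorithm on 12705, 1560:
12705 = 8*1560 + 225
1560 = 6*225 + 210
225 = 1*210 + 15
210 = 14*15 + 0
Since gcd = 15 > 1, 1560 is not a unit mod 12705.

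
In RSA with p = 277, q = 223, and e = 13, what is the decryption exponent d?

φ(n) = (p−1)(q−1) = 276·222 = 61272.
Need d with 13·d ≡ 1 (mod 61272). Apply the extended Euclidean algorithm:
61272 = 4713·13 + 3
13 = 4·3 + 1
3 = 3·1 + 0
Back-substitute:
1 = 13 − 4·3
1 = −4·61272 + 18853·13
So 13·18853 ≡ 1 (mod 61272), hence d = 18853.

18853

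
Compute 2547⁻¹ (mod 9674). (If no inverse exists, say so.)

8413

gcd(9674, 2547) by repeated division:
9674 = 3×2547 + 2033
2547 = 1×2033 + 514
2033 = 3×514 + 491
514 = 1×491 + 23
491 = 21×23 + 8
23 = 2×8 + 7
8 = 1×7 + 1
7 = 7×1 + 0
gcd = 1, so the inverse exists. Back-substitute:
1 = 8 − 7
1 = −23 + 3·8
1 = 3·491 − 64·23
1 = −64·514 + 67·491
1 = 67·2033 − 265·514
1 = −265·2547 + 332·2033
1 = 332·9674 − 1261·2547
Thus 2547·(-1261) ≡ 1 (mod 9674); reducing, -1261 mod 9674 = 8413.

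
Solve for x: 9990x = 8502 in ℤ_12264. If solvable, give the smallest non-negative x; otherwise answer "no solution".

First find gcd(9990, 12264):
12264 = 1·9990 + 2274
9990 = 4·2274 + 894
2274 = 2·894 + 486
894 = 1·486 + 408
486 = 1·408 + 78
408 = 5·78 + 18
78 = 4·18 + 6
18 = 3·6 + 0
gcd = 6 and 6 | 8502, so solutions exist. Divide through by 6: 1665x ≡ 1417 (mod 2044).
Now find 1665⁻¹ mod 2044:
2044 = 1×1665 + 379
1665 = 4×379 + 149
379 = 2×149 + 81
149 = 1×81 + 68
81 = 1×68 + 13
68 = 5×13 + 3
13 = 4×3 + 1
3 = 3×1 + 0
Back-substitute:
1 = 13 − 4·3
1 = −4·68 + 21·13
1 = 21·81 − 25·68
1 = −25·149 + 46·81
1 = 46·379 − 117·149
1 = −117·1665 + 514·379
1 = 514·2044 − 631·1665
So 1665·(-631) ≡ 1 (mod 2044), i.e. 1665⁻¹ ≡ 1413.
Then x ≡ 1413·1417 ≡ 1145 (mod 2044); the smallest non-negative solution is x = 1145.

1145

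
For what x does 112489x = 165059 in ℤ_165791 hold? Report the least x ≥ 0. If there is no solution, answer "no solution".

First find gcd(112489, 165791):
165791 = 1*112489 + 53302
112489 = 2*53302 + 5885
53302 = 9*5885 + 337
5885 = 17*337 + 156
337 = 2*156 + 25
156 = 6*25 + 6
25 = 4*6 + 1
6 = 6*1 + 0
gcd = 1, so a unique solution mod 165791 exists.
Back-substitute for the Bézout coefficients:
1 = 25 − 4·6
1 = −4·156 + 25·25
1 = 25·337 − 54·156
1 = −54·5885 + 943·337
1 = 943·53302 − 8541·5885
1 = −8541·112489 + 18025·53302
1 = 18025·165791 − 26566·112489
So 112489·(-26566) ≡ 1 (mod 165791), giving 112489⁻¹ ≡ 139225.
x ≡ 112489⁻¹·165059 ≡ 139225·165059 ≡ 48765 (mod 165791).

48765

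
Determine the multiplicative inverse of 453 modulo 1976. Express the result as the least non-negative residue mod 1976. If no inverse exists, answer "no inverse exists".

Apply the Euclidean algorithm to 1976 and 453:
1976 = 4×453 + 164
453 = 2×164 + 125
164 = 1×125 + 39
125 = 3×39 + 8
39 = 4×8 + 7
8 = 1×7 + 1
7 = 7×1 + 0
Since gcd(453, 1976) = 1, back-substitute to write 1 as a combination:
1 = 8 − 7
1 = −39 + 5·8
1 = 5·125 − 16·39
1 = −16·164 + 21·125
1 = 21·453 − 58·164
1 = −58·1976 + 253·453
So 453·253 ≡ 1 (mod 1976).

253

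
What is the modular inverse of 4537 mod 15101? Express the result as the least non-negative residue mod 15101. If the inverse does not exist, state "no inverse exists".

10368

Run Euclid on (15101, 4537):
15101 = 3·4537 + 1490
4537 = 3·1490 + 67
1490 = 22·67 + 16
67 = 4·16 + 3
16 = 5·3 + 1
3 = 3·1 + 0
Since gcd(4537, 15101) = 1, back-substitute to write 1 as a combination:
1 = 16 − 5·3
1 = −5·67 + 21·16
1 = 21·1490 − 467·67
1 = −467·4537 + 1422·1490
1 = 1422·15101 − 4733·4537
Thus 4537·(-4733) ≡ 1 (mod 15101); reducing, -4733 mod 15101 = 10368.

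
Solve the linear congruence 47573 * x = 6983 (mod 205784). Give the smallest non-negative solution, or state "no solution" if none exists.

114699

First find gcd(47573, 205784):
205784 = 4×47573 + 15492
47573 = 3×15492 + 1097
15492 = 14×1097 + 134
1097 = 8×134 + 25
134 = 5×25 + 9
25 = 2×9 + 7
9 = 1×7 + 2
7 = 3×2 + 1
2 = 2×1 + 0
gcd = 1, so a unique solution mod 205784 exists.
Back-substitute for the Bézout coefficients:
1 = 7 − 3·2
1 = −3·9 + 4·7
1 = 4·25 − 11·9
1 = −11·134 + 59·25
1 = 59·1097 − 483·134
1 = −483·15492 + 6821·1097
1 = 6821·47573 − 20946·15492
1 = −20946·205784 + 90605·47573
So 47573·(90605) ≡ 1 (mod 205784), giving 47573⁻¹ ≡ 90605.
x ≡ 47573⁻¹·6983 ≡ 90605·6983 ≡ 114699 (mod 205784).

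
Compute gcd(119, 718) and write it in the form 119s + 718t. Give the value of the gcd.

Apply Euclid's algorithm to 718 and 119:
718 = 6*119 + 4
119 = 29*4 + 3
4 = 1*3 + 1
3 = 3*1 + 0
gcd(119, 718) = 1.
Back-substituting:
1 = 4 − 3
1 = −119 + 30·4
1 = 30·718 − 181·119
So 1 = (30)·718 + (-181)·119.

1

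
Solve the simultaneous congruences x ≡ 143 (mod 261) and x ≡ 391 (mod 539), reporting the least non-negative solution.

100106

Write x = 143 + 261·k. Then 261·k ≡ 391 − 143 ≡ 248 (mod 539).
Need 261⁻¹ mod 539. Extended Euclid on (539, 261):
539 = 2*261 + 17
261 = 15*17 + 6
17 = 2*6 + 5
6 = 1*5 + 1
5 = 5*1 + 0
Back-substitute:
1 = 6 − 5
1 = −17 + 3·6
1 = 3·261 − 46·17
1 = −46·539 + 95·261
261⁻¹ ≡ 95 (mod 539), so k ≡ 95·248 ≡ 383 (mod 539).
x = 143 + 261·383 = 100106.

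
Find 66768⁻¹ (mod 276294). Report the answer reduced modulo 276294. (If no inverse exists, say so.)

no inverse exists

Euclidean algorithm on 276294, 66768:
276294 = 4*66768 + 9222
66768 = 7*9222 + 2214
9222 = 4*2214 + 366
2214 = 6*366 + 18
366 = 20*18 + 6
18 = 3*6 + 0
The gcd is 6, not 1, hence no inverse exists.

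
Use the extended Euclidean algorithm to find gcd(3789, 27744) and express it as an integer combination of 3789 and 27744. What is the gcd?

3

Repeated division:
27744 = 7*3789 + 1221
3789 = 3*1221 + 126
1221 = 9*126 + 87
126 = 1*87 + 39
87 = 2*39 + 9
39 = 4*9 + 3
9 = 3*3 + 0
gcd(3789, 27744) = 3.
Back-substituting:
3 = 39 − 4·9
3 = −4·87 + 9·39
3 = 9·126 − 13·87
3 = −13·1221 + 126·126
3 = 126·3789 − 391·1221
3 = −391·27744 + 2863·3789
So 3 = (-391)·27744 + (2863)·3789.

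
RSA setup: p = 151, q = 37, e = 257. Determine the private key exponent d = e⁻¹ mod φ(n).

φ(n) = (p−1)(q−1) = 150·36 = 5400.
Need d with 257·d ≡ 1 (mod 5400). Apply the extended Euclidean algorithm:
5400 = 21·257 + 3
257 = 85·3 + 2
3 = 1·2 + 1
2 = 2·1 + 0
Back-substitute:
1 = 3 − 2
1 = −257 + 86·3
1 = 86·5400 − 1807·257
So 257·(-1807) ≡ 1 (mod 5400), hence d ≡ -1807 ≡ 3593 (mod 5400).

3593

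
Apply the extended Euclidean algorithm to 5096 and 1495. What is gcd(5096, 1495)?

Repeated division:
5096 = 3·1495 + 611
1495 = 2·611 + 273
611 = 2·273 + 65
273 = 4·65 + 13
65 = 5·13 + 0
gcd(5096, 1495) = 13.
Back-substituting:
13 = 273 − 4·65
13 = −4·611 + 9·273
13 = 9·1495 − 22·611
13 = −22·5096 + 75·1495
So 13 = (-22)·5096 + (75)·1495.

13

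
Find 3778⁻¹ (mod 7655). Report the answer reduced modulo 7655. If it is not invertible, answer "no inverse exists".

2397

Apply the Euclidean algorithm to 7655 and 3778:
7655 = 2×3778 + 99
3778 = 38×99 + 16
99 = 6×16 + 3
16 = 5×3 + 1
3 = 3×1 + 0
The gcd is 1. Working backward:
1 = 16 − 5·3
1 = −5·99 + 31·16
1 = 31·3778 − 1183·99
1 = −1183·7655 + 2397·3778
So 3778·2397 ≡ 1 (mod 7655).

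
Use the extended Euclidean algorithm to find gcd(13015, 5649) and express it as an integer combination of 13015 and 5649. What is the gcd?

1

Euclidean algorithm:
13015 = 2×5649 + 1717
5649 = 3×1717 + 498
1717 = 3×498 + 223
498 = 2×223 + 52
223 = 4×52 + 15
52 = 3×15 + 7
15 = 2×7 + 1
7 = 7×1 + 0
gcd(13015, 5649) = 1.
Working backward:
1 = 15 − 2·7
1 = −2·52 + 7·15
1 = 7·223 − 30·52
1 = −30·498 + 67·223
1 = 67·1717 − 231·498
1 = −231·5649 + 760·1717
1 = 760·13015 − 1751·5649
So 1 = (760)·13015 + (-1751)·5649.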